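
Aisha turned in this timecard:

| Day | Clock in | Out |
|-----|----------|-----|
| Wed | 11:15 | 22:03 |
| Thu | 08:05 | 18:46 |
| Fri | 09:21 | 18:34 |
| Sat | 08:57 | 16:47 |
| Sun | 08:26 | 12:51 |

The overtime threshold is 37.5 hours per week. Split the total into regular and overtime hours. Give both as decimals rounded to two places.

Wed: 11:15–22:03 = 10 h 48 min
Thu: 08:05–18:46 = 10 h 41 min
Fri: 09:21–18:34 = 9 h 13 min
Sat: 08:57–16:47 = 7 h 50 min
Sun: 08:26–12:51 = 4 h 25 min
Total worked: 42 h 57 min = 42.95 h.
Threshold 37.5 h → overtime 5 h 27 min, regular 37 h 30 min.

Regular 37.50 hours, overtime 5.45 hours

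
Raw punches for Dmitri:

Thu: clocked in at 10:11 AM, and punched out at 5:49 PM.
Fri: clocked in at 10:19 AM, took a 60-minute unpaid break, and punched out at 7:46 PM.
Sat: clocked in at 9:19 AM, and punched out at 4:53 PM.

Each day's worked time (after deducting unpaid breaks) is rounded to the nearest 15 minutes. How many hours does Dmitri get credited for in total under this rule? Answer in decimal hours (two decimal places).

Thu: 10:11 AM–5:49 PM = 7 h 38 min → rounds to 7 h 45 min
Fri: 10:19 AM–7:46 PM = 9 h 27 min − 60 min = 8 h 27 min → rounds to 8 h 30 min
Sat: 9:19 AM–4:53 PM = 7 h 34 min → rounds to 7 h 30 min
Total credited: 23 h 45 min.

23.75 hours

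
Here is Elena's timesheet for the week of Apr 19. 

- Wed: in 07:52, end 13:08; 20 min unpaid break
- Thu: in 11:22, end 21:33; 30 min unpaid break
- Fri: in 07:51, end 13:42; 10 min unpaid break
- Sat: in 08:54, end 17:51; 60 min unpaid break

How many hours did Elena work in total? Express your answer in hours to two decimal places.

Wed: 07:52–13:08 = 5 h 16 min; less 20 min break → 4 h 56 min
Thu: 11:22–21:33 = 10 h 11 min; less 30 min break → 9 h 41 min
Fri: 07:51–13:42 = 5 h 51 min; less 10 min break → 5 h 41 min
Sat: 08:54–17:51 = 8 h 57 min; less 60 min break → 7 h 57 min
Total: 4 h 56 min + 9 h 41 min + 5 h 41 min + 7 h 57 min = 28 h 15 min.

28.25 hours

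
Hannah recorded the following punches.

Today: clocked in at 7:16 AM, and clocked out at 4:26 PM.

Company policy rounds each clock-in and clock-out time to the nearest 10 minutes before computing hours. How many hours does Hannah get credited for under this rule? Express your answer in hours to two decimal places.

Today: in 7:16 AM→7:20 AM, out 4:26 PM→4:30 PM; 9 h 10 min

9.17 hours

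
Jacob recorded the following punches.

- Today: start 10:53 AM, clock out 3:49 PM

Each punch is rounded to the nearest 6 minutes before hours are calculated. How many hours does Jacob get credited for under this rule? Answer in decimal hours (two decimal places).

4.90 hours

Today: in 10:53 AM→10:54 AM, out 3:49 PM→3:48 PM; 4 h 54 min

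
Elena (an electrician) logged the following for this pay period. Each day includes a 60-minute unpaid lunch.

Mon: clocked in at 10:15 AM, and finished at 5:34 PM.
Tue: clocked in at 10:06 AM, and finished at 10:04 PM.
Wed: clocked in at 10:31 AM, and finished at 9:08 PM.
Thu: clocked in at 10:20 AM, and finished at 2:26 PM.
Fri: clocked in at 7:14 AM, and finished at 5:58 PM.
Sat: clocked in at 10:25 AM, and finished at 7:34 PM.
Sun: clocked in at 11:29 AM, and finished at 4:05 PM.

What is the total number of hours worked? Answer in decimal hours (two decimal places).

Mon: 10:15 AM–5:34 PM = 7 h 19 min; less 60 min break → 6 h 19 min
Tue: 10:06 AM–10:04 PM = 11 h 58 min; less 60 min break → 10 h 58 min
Wed: 10:31 AM–9:08 PM = 10 h 37 min; less 60 min break → 9 h 37 min
Thu: 10:20 AM–2:26 PM = 4 h 6 min; less 60 min break → 3 h 6 min
Fri: 7:14 AM–5:58 PM = 10 h 44 min; less 60 min break → 9 h 44 min
Sat: 10:25 AM–7:34 PM = 9 h 9 min; less 60 min break → 8 h 9 min
Sun: 11:29 AM–4:05 PM = 4 h 36 min; less 60 min break → 3 h 36 min
Total: 6 h 19 min + 10 h 58 min + 9 h 37 min + 3 h 6 min + 9 h 44 min + 8 h 9 min + 3 h 36 min = 51 h 29 min.

51.48 hours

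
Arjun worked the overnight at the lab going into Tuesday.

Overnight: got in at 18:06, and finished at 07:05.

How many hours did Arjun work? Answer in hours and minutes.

12 h 59 min

Overnight: 18:06 → midnight = 5 h 54 min; midnight → 07:05 = 7 h 5 min; span 12 h 59 min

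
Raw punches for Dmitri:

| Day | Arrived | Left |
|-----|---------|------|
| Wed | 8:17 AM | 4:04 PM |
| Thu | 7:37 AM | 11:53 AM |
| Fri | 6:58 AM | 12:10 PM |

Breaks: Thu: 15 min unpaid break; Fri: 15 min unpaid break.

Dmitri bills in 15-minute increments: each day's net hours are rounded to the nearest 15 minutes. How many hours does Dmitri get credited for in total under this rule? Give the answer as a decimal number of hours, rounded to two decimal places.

16.75 hours

Wed: 8:17 AM–4:04 PM = 7 h 47 min → rounds to 7 h 45 min
Thu: 7:37 AM–11:53 AM = 4 h 16 min − 15 min = 4 h 1 min → rounds to 4 h 0 min
Fri: 6:58 AM–12:10 PM = 5 h 12 min − 15 min = 4 h 57 min → rounds to 5 h 0 min
Total credited: 16 h 45 min.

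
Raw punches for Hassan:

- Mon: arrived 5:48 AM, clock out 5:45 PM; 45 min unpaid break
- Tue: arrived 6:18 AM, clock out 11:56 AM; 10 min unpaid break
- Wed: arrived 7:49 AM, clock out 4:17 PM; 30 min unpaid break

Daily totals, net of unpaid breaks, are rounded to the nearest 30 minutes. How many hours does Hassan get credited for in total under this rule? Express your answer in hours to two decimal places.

Mon: 5:48 AM–5:45 PM = 11 h 57 min − 45 min = 11 h 12 min → rounds to 11 h 0 min
Tue: 6:18 AM–11:56 AM = 5 h 38 min − 10 min = 5 h 28 min → rounds to 5 h 30 min
Wed: 7:49 AM–4:17 PM = 8 h 28 min − 30 min = 7 h 58 min → rounds to 8 h 0 min
Total credited: 24 h 30 min.

24.50 hours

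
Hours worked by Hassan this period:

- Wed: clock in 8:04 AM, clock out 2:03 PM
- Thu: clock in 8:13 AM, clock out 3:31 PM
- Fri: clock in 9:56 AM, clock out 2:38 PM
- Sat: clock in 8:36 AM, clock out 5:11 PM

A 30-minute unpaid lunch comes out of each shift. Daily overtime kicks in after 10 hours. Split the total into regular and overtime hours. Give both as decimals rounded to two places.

Regular 24.57 hours, overtime 0.00 hours

Wed: 8:04 AM–2:03 PM = 5 h 59 min; less 30 min break → 5 h 29 min
Thu: 8:13 AM–3:31 PM = 7 h 18 min; less 30 min break → 6 h 48 min
Fri: 9:56 AM–2:38 PM = 4 h 42 min; less 30 min break → 4 h 12 min
Sat: 8:36 AM–5:11 PM = 8 h 35 min; less 30 min break → 8 h 5 min
Wed reg 5 h 29 min / OT 0 h 0 min; Thu reg 6 h 48 min / OT 0 h 0 min; Fri reg 4 h 12 min / OT 0 h 0 min; Sat reg 8 h 5 min / OT 0 h 0 min.
Totals: regular 24 h 34 min, overtime 0 h 0 min.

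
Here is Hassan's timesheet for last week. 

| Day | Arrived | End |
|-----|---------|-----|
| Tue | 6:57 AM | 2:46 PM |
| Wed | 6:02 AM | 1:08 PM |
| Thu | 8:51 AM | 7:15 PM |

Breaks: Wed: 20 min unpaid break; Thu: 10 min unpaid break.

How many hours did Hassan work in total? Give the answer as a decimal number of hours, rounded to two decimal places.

Tue: 6:57 AM–2:46 PM = 7 h 49 min
Wed: 6:02 AM–1:08 PM = 7 h 6 min; less 20 min break → 6 h 46 min
Thu: 8:51 AM–7:15 PM = 10 h 24 min; less 10 min break → 10 h 14 min
Total: 7 h 49 min + 6 h 46 min + 10 h 14 min = 24 h 49 min.

24.82 hours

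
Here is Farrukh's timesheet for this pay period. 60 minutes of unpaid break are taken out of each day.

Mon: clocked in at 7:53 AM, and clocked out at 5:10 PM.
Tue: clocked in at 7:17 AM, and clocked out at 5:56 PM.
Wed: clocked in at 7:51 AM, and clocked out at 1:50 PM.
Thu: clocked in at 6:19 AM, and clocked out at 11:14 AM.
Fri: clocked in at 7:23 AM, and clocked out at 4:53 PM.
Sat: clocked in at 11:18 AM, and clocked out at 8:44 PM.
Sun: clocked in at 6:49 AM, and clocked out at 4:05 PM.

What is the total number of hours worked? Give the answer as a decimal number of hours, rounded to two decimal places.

52.03 hours

Mon: 7:53 AM–5:10 PM = 9 h 17 min; less 60 min break → 8 h 17 min
Tue: 7:17 AM–5:56 PM = 10 h 39 min; less 60 min break → 9 h 39 min
Wed: 7:51 AM–1:50 PM = 5 h 59 min; less 60 min break → 4 h 59 min
Thu: 6:19 AM–11:14 AM = 4 h 55 min; less 60 min break → 3 h 55 min
Fri: 7:23 AM–4:53 PM = 9 h 30 min; less 60 min break → 8 h 30 min
Sat: 11:18 AM–8:44 PM = 9 h 26 min; less 60 min break → 8 h 26 min
Sun: 6:49 AM–4:05 PM = 9 h 16 min; less 60 min break → 8 h 16 min
Total: 8 h 17 min + 9 h 39 min + 4 h 59 min + 3 h 55 min + 8 h 30 min + 8 h 26 min + 8 h 16 min = 52 h 2 min.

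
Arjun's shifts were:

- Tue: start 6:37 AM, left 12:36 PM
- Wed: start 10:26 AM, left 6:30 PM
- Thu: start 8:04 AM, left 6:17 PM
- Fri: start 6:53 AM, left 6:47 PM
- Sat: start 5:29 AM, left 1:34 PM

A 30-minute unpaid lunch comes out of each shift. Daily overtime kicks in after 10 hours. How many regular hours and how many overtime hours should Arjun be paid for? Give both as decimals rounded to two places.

Regular 40.35 hours, overtime 1.40 hours

Tue: 6:37 AM–12:36 PM = 5 h 59 min; less 30 min break → 5 h 29 min
Wed: 10:26 AM–6:30 PM = 8 h 4 min; less 30 min break → 7 h 34 min
Thu: 8:04 AM–6:17 PM = 10 h 13 min; less 30 min break → 9 h 43 min
Fri: 6:53 AM–6:47 PM = 11 h 54 min; less 30 min break → 11 h 24 min
Sat: 5:29 AM–1:34 PM = 8 h 5 min; less 30 min break → 7 h 35 min
Tue reg 5 h 29 min / OT 0 h 0 min; Wed reg 7 h 34 min / OT 0 h 0 min; Thu reg 9 h 43 min / OT 0 h 0 min; Fri reg 10 h 0 min / OT 1 h 24 min; Sat reg 7 h 35 min / OT 0 h 0 min.
Totals: regular 40 h 21 min, overtime 1 h 24 min.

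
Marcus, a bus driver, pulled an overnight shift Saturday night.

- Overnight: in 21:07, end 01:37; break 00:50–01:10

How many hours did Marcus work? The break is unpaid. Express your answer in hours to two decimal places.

Overnight: 21:07 → midnight = 2 h 53 min; midnight → 01:37 = 1 h 37 min; span 4 h 30 min; less 20 min break → 4 h 10 min

4.17 hours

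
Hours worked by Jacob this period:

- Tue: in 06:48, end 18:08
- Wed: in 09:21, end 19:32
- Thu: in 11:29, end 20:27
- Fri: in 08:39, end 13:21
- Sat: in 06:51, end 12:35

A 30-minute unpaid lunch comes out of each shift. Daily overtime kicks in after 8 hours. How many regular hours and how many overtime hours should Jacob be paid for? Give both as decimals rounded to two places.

Tue: 06:48–18:08 = 11 h 20 min; less 30 min break → 10 h 50 min
Wed: 09:21–19:32 = 10 h 11 min; less 30 min break → 9 h 41 min
Thu: 11:29–20:27 = 8 h 58 min; less 30 min break → 8 h 28 min
Fri: 08:39–13:21 = 4 h 42 min; less 30 min break → 4 h 12 min
Sat: 06:51–12:35 = 5 h 44 min; less 30 min break → 5 h 14 min
Tue reg 8 h 0 min / OT 2 h 50 min; Wed reg 8 h 0 min / OT 1 h 41 min; Thu reg 8 h 0 min / OT 0 h 28 min; Fri reg 4 h 12 min / OT 0 h 0 min; Sat reg 5 h 14 min / OT 0 h 0 min.
Totals: regular 33 h 26 min, overtime 4 h 59 min.

Regular 33.43 hours, overtime 4.98 hours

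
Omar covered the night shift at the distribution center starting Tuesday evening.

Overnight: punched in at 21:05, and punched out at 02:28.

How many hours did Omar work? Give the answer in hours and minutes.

5 h 23 min

Overnight: 21:05 → midnight = 2 h 55 min; midnight → 02:28 = 2 h 28 min; span 5 h 23 min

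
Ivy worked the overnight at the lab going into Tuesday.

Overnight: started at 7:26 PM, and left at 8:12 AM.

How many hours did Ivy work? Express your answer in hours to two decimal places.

12.77 hours

Overnight: 7:26 PM → midnight = 4 h 34 min; midnight → 8:12 AM = 8 h 12 min; span 12 h 46 min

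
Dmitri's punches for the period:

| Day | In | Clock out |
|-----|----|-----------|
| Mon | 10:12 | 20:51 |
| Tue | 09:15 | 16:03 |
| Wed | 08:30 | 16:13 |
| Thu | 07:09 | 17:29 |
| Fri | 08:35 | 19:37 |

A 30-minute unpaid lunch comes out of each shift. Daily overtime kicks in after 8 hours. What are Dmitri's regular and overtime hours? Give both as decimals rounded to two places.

Regular 37.52 hours, overtime 6.52 hours

Mon: 10:12–20:51 = 10 h 39 min; less 30 min break → 10 h 9 min
Tue: 09:15–16:03 = 6 h 48 min; less 30 min break → 6 h 18 min
Wed: 08:30–16:13 = 7 h 43 min; less 30 min break → 7 h 13 min
Thu: 07:09–17:29 = 10 h 20 min; less 30 min break → 9 h 50 min
Fri: 08:35–19:37 = 11 h 2 min; less 30 min break → 10 h 32 min
Mon reg 8 h 0 min / OT 2 h 9 min; Tue reg 6 h 18 min / OT 0 h 0 min; Wed reg 7 h 13 min / OT 0 h 0 min; Thu reg 8 h 0 min / OT 1 h 50 min; Fri reg 8 h 0 min / OT 2 h 32 min.
Totals: regular 37 h 31 min, overtime 6 h 31 min.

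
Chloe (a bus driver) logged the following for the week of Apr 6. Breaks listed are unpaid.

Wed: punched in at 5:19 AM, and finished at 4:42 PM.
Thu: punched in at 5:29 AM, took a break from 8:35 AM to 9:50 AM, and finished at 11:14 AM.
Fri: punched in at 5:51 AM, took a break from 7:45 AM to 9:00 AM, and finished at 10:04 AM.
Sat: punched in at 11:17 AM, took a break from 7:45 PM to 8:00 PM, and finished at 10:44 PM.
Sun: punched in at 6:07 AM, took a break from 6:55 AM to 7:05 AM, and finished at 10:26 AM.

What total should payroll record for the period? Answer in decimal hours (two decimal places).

Wed: 5:19 AM–4:42 PM = 11 h 23 min
Thu: 5:29 AM–11:14 AM = 5 h 45 min; less 75 min break → 4 h 30 min
Fri: 5:51 AM–10:04 AM = 4 h 13 min; less 75 min break → 2 h 58 min
Sat: 11:17 AM–10:44 PM = 11 h 27 min; less 15 min break → 11 h 12 min
Sun: 6:07 AM–10:26 AM = 4 h 19 min; less 10 min break → 4 h 9 min
Total: 11 h 23 min + 4 h 30 min + 2 h 58 min + 11 h 12 min + 4 h 9 min = 34 h 12 min.

34.20 hours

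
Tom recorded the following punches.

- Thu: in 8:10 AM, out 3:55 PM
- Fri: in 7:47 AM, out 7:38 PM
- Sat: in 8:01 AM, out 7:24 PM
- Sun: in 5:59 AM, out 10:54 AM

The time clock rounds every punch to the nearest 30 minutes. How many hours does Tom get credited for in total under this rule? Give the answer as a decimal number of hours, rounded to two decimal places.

36.00 hours

Thu: in 8:10 AM→8:00 AM, out 3:55 PM→4:00 PM; 8 h 0 min
Fri: in 7:47 AM→8:00 AM, out 7:38 PM→7:30 PM; 11 h 30 min
Sat: in 8:01 AM→8:00 AM, out 7:24 PM→7:30 PM; 11 h 30 min
Sun: in 5:59 AM→6:00 AM, out 10:54 AM→11:00 AM; 5 h 0 min
Total credited: 36 h 0 min.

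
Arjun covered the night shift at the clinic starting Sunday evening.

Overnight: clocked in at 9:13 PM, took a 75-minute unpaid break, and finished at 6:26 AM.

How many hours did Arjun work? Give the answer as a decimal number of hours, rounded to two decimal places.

7.97 hours

Overnight: 9:13 PM → midnight = 2 h 47 min; midnight → 6:26 AM = 6 h 26 min; span 9 h 13 min; less 75 min break → 7 h 58 min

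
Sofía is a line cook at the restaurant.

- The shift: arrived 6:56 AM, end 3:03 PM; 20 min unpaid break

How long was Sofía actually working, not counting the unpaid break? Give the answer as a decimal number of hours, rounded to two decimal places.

The shift: 6:56 AM–3:03 PM = 8 h 7 min; less 20 min break → 7 h 47 min

7.78 hours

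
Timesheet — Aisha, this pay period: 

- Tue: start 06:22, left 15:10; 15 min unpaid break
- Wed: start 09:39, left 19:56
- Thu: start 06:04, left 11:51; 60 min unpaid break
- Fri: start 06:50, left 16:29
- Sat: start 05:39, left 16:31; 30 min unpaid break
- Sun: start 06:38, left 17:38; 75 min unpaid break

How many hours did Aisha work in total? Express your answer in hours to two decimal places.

Tue: 06:22–15:10 = 8 h 48 min; less 15 min break → 8 h 33 min
Wed: 09:39–19:56 = 10 h 17 min
Thu: 06:04–11:51 = 5 h 47 min; less 60 min break → 4 h 47 min
Fri: 06:50–16:29 = 9 h 39 min
Sat: 05:39–16:31 = 10 h 52 min; less 30 min break → 10 h 22 min
Sun: 06:38–17:38 = 11 h 0 min; less 75 min break → 9 h 45 min
Total: 8 h 33 min + 10 h 17 min + 4 h 47 min + 9 h 39 min + 10 h 22 min + 9 h 45 min = 53 h 23 min.

53.38 hours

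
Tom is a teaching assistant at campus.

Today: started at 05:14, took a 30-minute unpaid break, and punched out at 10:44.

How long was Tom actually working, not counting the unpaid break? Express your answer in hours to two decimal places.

5.00 hours

Today: 05:14–10:44 = 5 h 30 min; less 30 min break → 5 h 0 min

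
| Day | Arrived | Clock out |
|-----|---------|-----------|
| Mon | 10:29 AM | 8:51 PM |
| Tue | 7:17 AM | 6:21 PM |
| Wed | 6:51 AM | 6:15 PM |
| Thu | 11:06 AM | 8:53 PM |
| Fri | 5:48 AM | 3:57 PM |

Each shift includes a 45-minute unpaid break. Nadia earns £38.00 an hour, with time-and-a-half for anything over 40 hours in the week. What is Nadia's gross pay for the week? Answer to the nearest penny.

£2033.95

Mon: 10:29 AM–8:51 PM = 10 h 22 min; less 45 min break → 9 h 37 min
Tue: 7:17 AM–6:21 PM = 11 h 4 min; less 45 min break → 10 h 19 min
Wed: 6:51 AM–6:15 PM = 11 h 24 min; less 45 min break → 10 h 39 min
Thu: 11:06 AM–8:53 PM = 9 h 47 min; less 45 min break → 9 h 2 min
Fri: 5:48 AM–3:57 PM = 10 h 9 min; less 45 min break → 9 h 24 min
Total worked: 49 h 1 min = 2941 min.
Regular 40 h 0 min = 2400 min at £38.00/h; overtime 9 h 1 min = 541 min at £57.00/h.
Pay = (2400 × £38.00 + 541 × £57.00) ÷ 60 = £2033.95.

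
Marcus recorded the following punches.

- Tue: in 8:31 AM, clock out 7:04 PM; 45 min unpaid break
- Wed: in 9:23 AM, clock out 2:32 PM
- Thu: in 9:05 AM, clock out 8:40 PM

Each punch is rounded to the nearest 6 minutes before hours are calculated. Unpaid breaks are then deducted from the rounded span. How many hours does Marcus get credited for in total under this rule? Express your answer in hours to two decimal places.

Tue: in 8:31 AM→8:30 AM, out 7:04 PM→7:06 PM; 10 h 36 min − 45 min = 9 h 51 min
Wed: in 9:23 AM→9:24 AM, out 2:32 PM→2:30 PM; 5 h 6 min
Thu: in 9:05 AM→9:06 AM, out 8:40 PM→8:42 PM; 11 h 36 min
Total credited: 26 h 33 min.

26.55 hours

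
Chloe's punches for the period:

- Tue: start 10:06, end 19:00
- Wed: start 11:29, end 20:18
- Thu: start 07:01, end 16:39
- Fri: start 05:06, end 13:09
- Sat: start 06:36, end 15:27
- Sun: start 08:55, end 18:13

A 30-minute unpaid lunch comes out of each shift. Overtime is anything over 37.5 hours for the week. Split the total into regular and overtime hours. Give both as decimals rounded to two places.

Tue: 10:06–19:00 = 8 h 54 min; less 30 min break → 8 h 24 min
Wed: 11:29–20:18 = 8 h 49 min; less 30 min break → 8 h 19 min
Thu: 07:01–16:39 = 9 h 38 min; less 30 min break → 9 h 8 min
Fri: 05:06–13:09 = 8 h 3 min; less 30 min break → 7 h 33 min
Sat: 06:36–15:27 = 8 h 51 min; less 30 min break → 8 h 21 min
Sun: 08:55–18:13 = 9 h 18 min; less 30 min break → 8 h 48 min
Total worked: 50 h 33 min = 50.55 h.
Threshold 37.5 h → overtime 13 h 3 min, regular 37 h 30 min.

Regular 37.50 hours, overtime 13.05 hours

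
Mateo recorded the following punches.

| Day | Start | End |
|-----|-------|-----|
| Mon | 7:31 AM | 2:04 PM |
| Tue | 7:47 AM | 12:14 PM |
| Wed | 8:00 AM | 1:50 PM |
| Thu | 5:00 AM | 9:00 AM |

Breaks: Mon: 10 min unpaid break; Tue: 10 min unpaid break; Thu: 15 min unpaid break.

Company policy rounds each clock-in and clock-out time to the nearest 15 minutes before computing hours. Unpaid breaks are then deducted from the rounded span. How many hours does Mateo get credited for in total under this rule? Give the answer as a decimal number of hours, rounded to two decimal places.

Mon: in 7:31 AM→7:30 AM, out 2:04 PM→2:00 PM; 6 h 30 min − 10 min = 6 h 20 min
Tue: in 7:47 AM→7:45 AM, out 12:14 PM→12:15 PM; 4 h 30 min − 10 min = 4 h 20 min
Wed: in 8:00 AM→8:00 AM, out 1:50 PM→1:45 PM; 5 h 45 min
Thu: in 5:00 AM→5:00 AM, out 9:00 AM→9:00 AM; 4 h 0 min − 15 min = 3 h 45 min
Total credited: 20 h 10 min.

20.17 hours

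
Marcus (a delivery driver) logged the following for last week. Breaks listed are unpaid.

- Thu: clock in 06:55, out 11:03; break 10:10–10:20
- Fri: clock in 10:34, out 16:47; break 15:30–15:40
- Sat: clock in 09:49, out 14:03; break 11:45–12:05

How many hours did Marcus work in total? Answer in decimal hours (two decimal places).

13.92 hours

Thu: 06:55–11:03 = 4 h 8 min; less 10 min break → 3 h 58 min
Fri: 10:34–16:47 = 6 h 13 min; less 10 min break → 6 h 3 min
Sat: 09:49–14:03 = 4 h 14 min; less 20 min break → 3 h 54 min
Total: 3 h 58 min + 6 h 3 min + 3 h 54 min = 13 h 55 min.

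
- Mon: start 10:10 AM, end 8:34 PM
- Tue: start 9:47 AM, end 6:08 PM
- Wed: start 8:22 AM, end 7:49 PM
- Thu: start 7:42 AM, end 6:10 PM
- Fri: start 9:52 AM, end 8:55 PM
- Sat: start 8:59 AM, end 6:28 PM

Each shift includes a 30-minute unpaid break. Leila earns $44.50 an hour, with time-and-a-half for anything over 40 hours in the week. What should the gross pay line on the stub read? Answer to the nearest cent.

$2994.85

Mon: 10:10 AM–8:34 PM = 10 h 24 min; less 30 min break → 9 h 54 min
Tue: 9:47 AM–6:08 PM = 8 h 21 min; less 30 min break → 7 h 51 min
Wed: 8:22 AM–7:49 PM = 11 h 27 min; less 30 min break → 10 h 57 min
Thu: 7:42 AM–6:10 PM = 10 h 28 min; less 30 min break → 9 h 58 min
Fri: 9:52 AM–8:55 PM = 11 h 3 min; less 30 min break → 10 h 33 min
Sat: 8:59 AM–6:28 PM = 9 h 29 min; less 30 min break → 8 h 59 min
Total worked: 58 h 12 min = 3492 min.
Regular 40 h 0 min = 2400 min at $44.50/h; overtime 18 h 12 min = 1092 min at $66.75/h.
Pay = (2400 × $44.50 + 1092 × $66.75) ÷ 60 = $2994.85.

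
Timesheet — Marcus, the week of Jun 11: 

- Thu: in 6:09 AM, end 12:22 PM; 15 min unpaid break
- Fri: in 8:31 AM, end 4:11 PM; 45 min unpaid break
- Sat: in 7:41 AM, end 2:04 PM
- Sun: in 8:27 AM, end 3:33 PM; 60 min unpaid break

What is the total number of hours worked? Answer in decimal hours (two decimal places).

25.37 hours

Thu: 6:09 AM–12:22 PM = 6 h 13 min; less 15 min break → 5 h 58 min
Fri: 8:31 AM–4:11 PM = 7 h 40 min; less 45 min break → 6 h 55 min
Sat: 7:41 AM–2:04 PM = 6 h 23 min
Sun: 8:27 AM–3:33 PM = 7 h 6 min; less 60 min break → 6 h 6 min
Total: 5 h 58 min + 6 h 55 min + 6 h 23 min + 6 h 6 min = 25 h 22 min.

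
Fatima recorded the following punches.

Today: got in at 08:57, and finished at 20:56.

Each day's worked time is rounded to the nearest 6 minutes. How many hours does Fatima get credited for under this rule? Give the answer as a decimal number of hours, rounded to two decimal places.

12.00 hours

Today: 08:57–20:56 = 11 h 59 min → rounds to 12 h 0 min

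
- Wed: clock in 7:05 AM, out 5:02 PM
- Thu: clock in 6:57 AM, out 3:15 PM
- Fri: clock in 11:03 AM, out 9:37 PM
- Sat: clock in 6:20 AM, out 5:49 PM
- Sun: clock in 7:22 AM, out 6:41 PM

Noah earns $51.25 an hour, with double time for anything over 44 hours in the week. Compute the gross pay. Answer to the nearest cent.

$3035.71

Wed: 7:05 AM–5:02 PM = 9 h 57 min
Thu: 6:57 AM–3:15 PM = 8 h 18 min
Fri: 11:03 AM–9:37 PM = 10 h 34 min
Sat: 6:20 AM–5:49 PM = 11 h 29 min
Sun: 7:22 AM–6:41 PM = 11 h 19 min
Total worked: 51 h 37 min = 3097 min.
Regular 44 h 0 min = 2640 min at $51.25/h; overtime 7 h 37 min = 457 min at $102.50/h.
Pay = (2640 × $51.25 + 457 × $102.50) ÷ 60 = $3035.71.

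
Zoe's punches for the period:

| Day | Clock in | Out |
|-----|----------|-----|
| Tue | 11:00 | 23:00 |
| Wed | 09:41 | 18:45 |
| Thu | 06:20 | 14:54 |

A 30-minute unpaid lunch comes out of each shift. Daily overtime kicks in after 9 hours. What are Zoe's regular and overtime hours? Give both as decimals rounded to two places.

Tue: 11:00–23:00 = 12 h 0 min; less 30 min break → 11 h 30 min
Wed: 09:41–18:45 = 9 h 4 min; less 30 min break → 8 h 34 min
Thu: 06:20–14:54 = 8 h 34 min; less 30 min break → 8 h 4 min
Tue reg 9 h 0 min / OT 2 h 30 min; Wed reg 8 h 34 min / OT 0 h 0 min; Thu reg 8 h 4 min / OT 0 h 0 min.
Totals: regular 25 h 38 min, overtime 2 h 30 min.

Regular 25.63 hours, overtime 2.50 hours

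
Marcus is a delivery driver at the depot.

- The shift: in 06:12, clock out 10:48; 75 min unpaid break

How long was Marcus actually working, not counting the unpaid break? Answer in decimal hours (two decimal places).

The shift: 06:12–10:48 = 4 h 36 min; less 75 min break → 3 h 21 min

3.35 hours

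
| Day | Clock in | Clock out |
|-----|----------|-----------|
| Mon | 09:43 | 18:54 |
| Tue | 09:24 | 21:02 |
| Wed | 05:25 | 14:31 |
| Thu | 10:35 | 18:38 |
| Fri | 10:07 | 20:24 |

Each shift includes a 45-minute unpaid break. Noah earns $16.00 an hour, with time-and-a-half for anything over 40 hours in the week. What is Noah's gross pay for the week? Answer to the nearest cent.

$748.00

Mon: 09:43–18:54 = 9 h 11 min; less 45 min break → 8 h 26 min
Tue: 09:24–21:02 = 11 h 38 min; less 45 min break → 10 h 53 min
Wed: 05:25–14:31 = 9 h 6 min; less 45 min break → 8 h 21 min
Thu: 10:35–18:38 = 8 h 3 min; less 45 min break → 7 h 18 min
Fri: 10:07–20:24 = 10 h 17 min; less 45 min break → 9 h 32 min
Total worked: 44 h 30 min = 2670 min.
Regular 40 h 0 min = 2400 min at $16.00/h; overtime 4 h 30 min = 270 min at $24.00/h.
Pay = (2400 × $16.00 + 270 × $24.00) ÷ 60 = $748.00.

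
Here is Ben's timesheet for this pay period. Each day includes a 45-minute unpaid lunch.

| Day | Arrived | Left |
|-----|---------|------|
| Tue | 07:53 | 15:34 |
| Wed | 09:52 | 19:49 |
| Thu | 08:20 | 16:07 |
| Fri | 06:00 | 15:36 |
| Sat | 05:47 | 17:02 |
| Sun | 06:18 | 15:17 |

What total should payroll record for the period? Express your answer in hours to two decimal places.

Tue: 07:53–15:34 = 7 h 41 min; less 45 min break → 6 h 56 min
Wed: 09:52–19:49 = 9 h 57 min; less 45 min break → 9 h 12 min
Thu: 08:20–16:07 = 7 h 47 min; less 45 min break → 7 h 2 min
Fri: 06:00–15:36 = 9 h 36 min; less 45 min break → 8 h 51 min
Sat: 05:47–17:02 = 11 h 15 min; less 45 min break → 10 h 30 min
Sun: 06:18–15:17 = 8 h 59 min; less 45 min break → 8 h 14 min
Total: 6 h 56 min + 9 h 12 min + 7 h 2 min + 8 h 51 min + 10 h 30 min + 8 h 14 min = 50 h 45 min.

50.75 hours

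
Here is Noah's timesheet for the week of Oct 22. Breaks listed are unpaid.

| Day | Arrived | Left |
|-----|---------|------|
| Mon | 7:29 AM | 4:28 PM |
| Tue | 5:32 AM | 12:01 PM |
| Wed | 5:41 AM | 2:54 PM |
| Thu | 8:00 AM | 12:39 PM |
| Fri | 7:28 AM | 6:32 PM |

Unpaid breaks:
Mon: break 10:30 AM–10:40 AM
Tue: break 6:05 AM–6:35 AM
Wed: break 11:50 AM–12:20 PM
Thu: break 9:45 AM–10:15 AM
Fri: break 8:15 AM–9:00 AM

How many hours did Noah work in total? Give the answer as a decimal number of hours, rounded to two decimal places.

Mon: 7:29 AM–4:28 PM = 8 h 59 min; less 10 min break → 8 h 49 min
Tue: 5:32 AM–12:01 PM = 6 h 29 min; less 30 min break → 5 h 59 min
Wed: 5:41 AM–2:54 PM = 9 h 13 min; less 30 min break → 8 h 43 min
Thu: 8:00 AM–12:39 PM = 4 h 39 min; less 30 min break → 4 h 9 min
Fri: 7:28 AM–6:32 PM = 11 h 4 min; less 45 min break → 10 h 19 min
Total: 8 h 49 min + 5 h 59 min + 8 h 43 min + 4 h 9 min + 10 h 19 min = 37 h 59 min.

37.98 hours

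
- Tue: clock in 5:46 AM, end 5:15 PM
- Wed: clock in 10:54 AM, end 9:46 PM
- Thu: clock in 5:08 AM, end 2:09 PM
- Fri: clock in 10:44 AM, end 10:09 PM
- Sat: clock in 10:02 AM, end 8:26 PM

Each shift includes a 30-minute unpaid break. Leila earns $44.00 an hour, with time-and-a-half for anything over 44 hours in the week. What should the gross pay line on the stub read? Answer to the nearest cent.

$2377.10

Tue: 5:46 AM–5:15 PM = 11 h 29 min; less 30 min break → 10 h 59 min
Wed: 10:54 AM–9:46 PM = 10 h 52 min; less 30 min break → 10 h 22 min
Thu: 5:08 AM–2:09 PM = 9 h 1 min; less 30 min break → 8 h 31 min
Fri: 10:44 AM–10:09 PM = 11 h 25 min; less 30 min break → 10 h 55 min
Sat: 10:02 AM–8:26 PM = 10 h 24 min; less 30 min break → 9 h 54 min
Total worked: 50 h 41 min = 3041 min.
Regular 44 h 0 min = 2640 min at $44.00/h; overtime 6 h 41 min = 401 min at $66.00/h.
Pay = (2640 × $44.00 + 401 × $66.00) ÷ 60 = $2377.10.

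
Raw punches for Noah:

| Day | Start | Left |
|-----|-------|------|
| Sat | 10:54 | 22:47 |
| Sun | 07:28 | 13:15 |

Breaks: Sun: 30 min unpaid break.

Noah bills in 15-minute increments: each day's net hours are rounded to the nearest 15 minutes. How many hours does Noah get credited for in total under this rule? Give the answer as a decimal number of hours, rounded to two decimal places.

Sat: 10:54–22:47 = 11 h 53 min → rounds to 12 h 0 min
Sun: 07:28–13:15 = 5 h 47 min − 30 min = 5 h 17 min → rounds to 5 h 15 min
Total credited: 17 h 15 min.

17.25 hours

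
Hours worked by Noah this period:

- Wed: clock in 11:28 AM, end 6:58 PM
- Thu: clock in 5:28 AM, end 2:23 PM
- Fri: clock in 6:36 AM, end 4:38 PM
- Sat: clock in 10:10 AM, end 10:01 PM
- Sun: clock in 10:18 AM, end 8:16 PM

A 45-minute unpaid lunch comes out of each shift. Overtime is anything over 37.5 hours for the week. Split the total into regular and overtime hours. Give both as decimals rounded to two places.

Wed: 11:28 AM–6:58 PM = 7 h 30 min; less 45 min break → 6 h 45 min
Thu: 5:28 AM–2:23 PM = 8 h 55 min; less 45 min break → 8 h 10 min
Fri: 6:36 AM–4:38 PM = 10 h 2 min; less 45 min break → 9 h 17 min
Sat: 10:10 AM–10:01 PM = 11 h 51 min; less 45 min break → 11 h 6 min
Sun: 10:18 AM–8:16 PM = 9 h 58 min; less 45 min break → 9 h 13 min
Total worked: 44 h 31 min = 44.52 h.
Threshold 37.5 h → overtime 7 h 1 min, regular 37 h 30 min.

Regular 37.50 hours, overtime 7.02 hours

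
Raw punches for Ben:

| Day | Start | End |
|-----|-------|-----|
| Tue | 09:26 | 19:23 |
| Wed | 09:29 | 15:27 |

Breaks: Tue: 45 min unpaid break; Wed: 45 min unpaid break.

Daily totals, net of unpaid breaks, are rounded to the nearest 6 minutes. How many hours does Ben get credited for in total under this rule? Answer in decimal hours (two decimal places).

14.40 hours

Tue: 09:26–19:23 = 9 h 57 min − 45 min = 9 h 12 min → rounds to 9 h 12 min
Wed: 09:29–15:27 = 5 h 58 min − 45 min = 5 h 13 min → rounds to 5 h 12 min
Total credited: 14 h 24 min.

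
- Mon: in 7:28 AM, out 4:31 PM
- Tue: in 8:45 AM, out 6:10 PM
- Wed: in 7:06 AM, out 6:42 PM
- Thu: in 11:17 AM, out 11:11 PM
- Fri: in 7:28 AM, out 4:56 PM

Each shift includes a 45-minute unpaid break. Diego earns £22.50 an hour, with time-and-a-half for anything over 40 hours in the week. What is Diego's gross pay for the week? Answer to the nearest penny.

£1159.31

Mon: 7:28 AM–4:31 PM = 9 h 3 min; less 45 min break → 8 h 18 min
Tue: 8:45 AM–6:10 PM = 9 h 25 min; less 45 min break → 8 h 40 min
Wed: 7:06 AM–6:42 PM = 11 h 36 min; less 45 min break → 10 h 51 min
Thu: 11:17 AM–11:11 PM = 11 h 54 min; less 45 min break → 11 h 9 min
Fri: 7:28 AM–4:56 PM = 9 h 28 min; less 45 min break → 8 h 43 min
Total worked: 47 h 41 min = 2861 min.
Regular 40 h 0 min = 2400 min at £22.50/h; overtime 7 h 41 min = 461 min at £33.75/h.
Pay = (2400 × £22.50 + 461 × £33.75) ÷ 60 = £1159.31.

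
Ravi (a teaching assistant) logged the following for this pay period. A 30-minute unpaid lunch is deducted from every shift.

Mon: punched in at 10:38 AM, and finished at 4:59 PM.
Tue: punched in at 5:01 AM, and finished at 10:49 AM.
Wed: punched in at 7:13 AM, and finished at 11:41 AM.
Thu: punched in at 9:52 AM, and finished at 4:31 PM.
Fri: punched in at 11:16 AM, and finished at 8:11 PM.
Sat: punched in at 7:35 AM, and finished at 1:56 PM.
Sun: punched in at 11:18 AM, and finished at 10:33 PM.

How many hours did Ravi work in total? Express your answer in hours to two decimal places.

46.28 hours

Mon: 10:38 AM–4:59 PM = 6 h 21 min; less 30 min break → 5 h 51 min
Tue: 5:01 AM–10:49 AM = 5 h 48 min; less 30 min break → 5 h 18 min
Wed: 7:13 AM–11:41 AM = 4 h 28 min; less 30 min break → 3 h 58 min
Thu: 9:52 AM–4:31 PM = 6 h 39 min; less 30 min break → 6 h 9 min
Fri: 11:16 AM–8:11 PM = 8 h 55 min; less 30 min break → 8 h 25 min
Sat: 7:35 AM–1:56 PM = 6 h 21 min; less 30 min break → 5 h 51 min
Sun: 11:18 AM–10:33 PM = 11 h 15 min; less 30 min break → 10 h 45 min
Total: 5 h 51 min + 5 h 18 min + 3 h 58 min + 6 h 9 min + 8 h 25 min + 5 h 51 min + 10 h 45 min = 46 h 17 min.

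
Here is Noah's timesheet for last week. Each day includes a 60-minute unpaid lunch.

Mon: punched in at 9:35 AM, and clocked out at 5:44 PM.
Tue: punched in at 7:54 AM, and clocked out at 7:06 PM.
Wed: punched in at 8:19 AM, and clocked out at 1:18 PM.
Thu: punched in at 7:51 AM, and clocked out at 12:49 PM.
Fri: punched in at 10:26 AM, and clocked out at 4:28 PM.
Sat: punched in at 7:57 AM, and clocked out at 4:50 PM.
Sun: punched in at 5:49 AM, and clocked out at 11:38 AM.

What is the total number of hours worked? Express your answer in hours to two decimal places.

Mon: 9:35 AM–5:44 PM = 8 h 9 min; less 60 min break → 7 h 9 min
Tue: 7:54 AM–7:06 PM = 11 h 12 min; less 60 min break → 10 h 12 min
Wed: 8:19 AM–1:18 PM = 4 h 59 min; less 60 min break → 3 h 59 min
Thu: 7:51 AM–12:49 PM = 4 h 58 min; less 60 min break → 3 h 58 min
Fri: 10:26 AM–4:28 PM = 6 h 2 min; less 60 min break → 5 h 2 min
Sat: 7:57 AM–4:50 PM = 8 h 53 min; less 60 min break → 7 h 53 min
Sun: 5:49 AM–11:38 AM = 5 h 49 min; less 60 min break → 4 h 49 min
Total: 7 h 9 min + 10 h 12 min + 3 h 59 min + 3 h 58 min + 5 h 2 min + 7 h 53 min + 4 h 49 min = 43 h 2 min.

43.03 hours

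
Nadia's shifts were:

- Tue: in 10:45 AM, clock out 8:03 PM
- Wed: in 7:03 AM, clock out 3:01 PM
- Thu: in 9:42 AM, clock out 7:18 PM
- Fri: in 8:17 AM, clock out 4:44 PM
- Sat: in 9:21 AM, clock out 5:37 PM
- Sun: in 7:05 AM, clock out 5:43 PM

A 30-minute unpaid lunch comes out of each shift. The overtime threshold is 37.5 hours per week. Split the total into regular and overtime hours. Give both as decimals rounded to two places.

Regular 37.50 hours, overtime 13.72 hours

Tue: 10:45 AM–8:03 PM = 9 h 18 min; less 30 min break → 8 h 48 min
Wed: 7:03 AM–3:01 PM = 7 h 58 min; less 30 min break → 7 h 28 min
Thu: 9:42 AM–7:18 PM = 9 h 36 min; less 30 min break → 9 h 6 min
Fri: 8:17 AM–4:44 PM = 8 h 27 min; less 30 min break → 7 h 57 min
Sat: 9:21 AM–5:37 PM = 8 h 16 min; less 30 min break → 7 h 46 min
Sun: 7:05 AM–5:43 PM = 10 h 38 min; less 30 min break → 10 h 8 min
Total worked: 51 h 13 min = 51.22 h.
Threshold 37.5 h → overtime 13 h 43 min, regular 37 h 30 min.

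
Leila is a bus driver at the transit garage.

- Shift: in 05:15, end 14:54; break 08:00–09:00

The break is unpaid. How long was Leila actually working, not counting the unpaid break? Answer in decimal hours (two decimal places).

Shift: 05:15–14:54 = 9 h 39 min; less 60 min break → 8 h 39 min

8.65 hours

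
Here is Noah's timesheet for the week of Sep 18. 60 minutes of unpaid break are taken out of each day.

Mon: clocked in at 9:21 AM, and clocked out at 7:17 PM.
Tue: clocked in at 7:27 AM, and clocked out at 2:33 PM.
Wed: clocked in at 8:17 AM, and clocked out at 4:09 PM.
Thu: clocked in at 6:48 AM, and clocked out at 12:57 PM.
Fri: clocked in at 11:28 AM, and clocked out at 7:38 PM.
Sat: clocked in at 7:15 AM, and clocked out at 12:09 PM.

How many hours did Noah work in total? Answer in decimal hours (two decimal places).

38.12 hours

Mon: 9:21 AM–7:17 PM = 9 h 56 min; less 60 min break → 8 h 56 min
Tue: 7:27 AM–2:33 PM = 7 h 6 min; less 60 min break → 6 h 6 min
Wed: 8:17 AM–4:09 PM = 7 h 52 min; less 60 min break → 6 h 52 min
Thu: 6:48 AM–12:57 PM = 6 h 9 min; less 60 min break → 5 h 9 min
Fri: 11:28 AM–7:38 PM = 8 h 10 min; less 60 min break → 7 h 10 min
Sat: 7:15 AM–12:09 PM = 4 h 54 min; less 60 min break → 3 h 54 min
Total: 8 h 56 min + 6 h 6 min + 6 h 52 min + 5 h 9 min + 7 h 10 min + 3 h 54 min = 38 h 7 min.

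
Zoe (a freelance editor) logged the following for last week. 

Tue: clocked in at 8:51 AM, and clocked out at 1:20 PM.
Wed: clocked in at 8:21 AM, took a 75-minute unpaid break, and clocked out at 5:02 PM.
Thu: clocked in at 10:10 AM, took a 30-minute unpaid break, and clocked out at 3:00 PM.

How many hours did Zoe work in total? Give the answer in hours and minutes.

16 h 15 min

Tue: 8:51 AM–1:20 PM = 4 h 29 min
Wed: 8:21 AM–5:02 PM = 8 h 41 min; less 75 min break → 7 h 26 min
Thu: 10:10 AM–3:00 PM = 4 h 50 min; less 30 min break → 4 h 20 min
Total: 4 h 29 min + 7 h 26 min + 4 h 20 min = 16 h 15 min.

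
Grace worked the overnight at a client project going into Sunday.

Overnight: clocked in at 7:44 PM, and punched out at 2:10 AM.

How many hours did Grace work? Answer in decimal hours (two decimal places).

Overnight: 7:44 PM → midnight = 4 h 16 min; midnight → 2:10 AM = 2 h 10 min; span 6 h 26 min

6.43 hours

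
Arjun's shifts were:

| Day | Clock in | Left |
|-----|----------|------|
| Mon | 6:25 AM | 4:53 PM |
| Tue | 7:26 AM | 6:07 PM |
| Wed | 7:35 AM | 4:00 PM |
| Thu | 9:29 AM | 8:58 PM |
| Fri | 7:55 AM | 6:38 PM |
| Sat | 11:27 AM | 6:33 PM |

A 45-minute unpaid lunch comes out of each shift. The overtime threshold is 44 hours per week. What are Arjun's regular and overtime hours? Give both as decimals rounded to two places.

Mon: 6:25 AM–4:53 PM = 10 h 28 min; less 45 min break → 9 h 43 min
Tue: 7:26 AM–6:07 PM = 10 h 41 min; less 45 min break → 9 h 56 min
Wed: 7:35 AM–4:00 PM = 8 h 25 min; less 45 min break → 7 h 40 min
Thu: 9:29 AM–8:58 PM = 11 h 29 min; less 45 min break → 10 h 44 min
Fri: 7:55 AM–6:38 PM = 10 h 43 min; less 45 min break → 9 h 58 min
Sat: 11:27 AM–6:33 PM = 7 h 6 min; less 45 min break → 6 h 21 min
Total worked: 54 h 22 min = 54.37 h.
Threshold 44 h → overtime 10 h 22 min, regular 44 h 0 min.

Regular 44.00 hours, overtime 10.37 hours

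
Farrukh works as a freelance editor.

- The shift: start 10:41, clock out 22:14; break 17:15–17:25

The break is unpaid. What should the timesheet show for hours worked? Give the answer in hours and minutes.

The shift: 10:41–22:14 = 11 h 33 min; less 10 min break → 11 h 23 min

11 h 23 min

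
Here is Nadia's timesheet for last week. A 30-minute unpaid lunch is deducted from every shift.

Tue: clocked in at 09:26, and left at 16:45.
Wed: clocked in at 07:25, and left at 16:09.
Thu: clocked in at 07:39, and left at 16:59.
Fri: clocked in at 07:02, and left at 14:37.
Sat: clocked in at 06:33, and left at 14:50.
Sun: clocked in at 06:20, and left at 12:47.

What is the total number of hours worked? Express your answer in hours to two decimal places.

Tue: 09:26–16:45 = 7 h 19 min; less 30 min break → 6 h 49 min
Wed: 07:25–16:09 = 8 h 44 min; less 30 min break → 8 h 14 min
Thu: 07:39–16:59 = 9 h 20 min; less 30 min break → 8 h 50 min
Fri: 07:02–14:37 = 7 h 35 min; less 30 min break → 7 h 5 min
Sat: 06:33–14:50 = 8 h 17 min; less 30 min break → 7 h 47 min
Sun: 06:20–12:47 = 6 h 27 min; less 30 min break → 5 h 57 min
Total: 6 h 49 min + 8 h 14 min + 8 h 50 min + 7 h 5 min + 7 h 47 min + 5 h 57 min = 44 h 42 min.

44.70 hours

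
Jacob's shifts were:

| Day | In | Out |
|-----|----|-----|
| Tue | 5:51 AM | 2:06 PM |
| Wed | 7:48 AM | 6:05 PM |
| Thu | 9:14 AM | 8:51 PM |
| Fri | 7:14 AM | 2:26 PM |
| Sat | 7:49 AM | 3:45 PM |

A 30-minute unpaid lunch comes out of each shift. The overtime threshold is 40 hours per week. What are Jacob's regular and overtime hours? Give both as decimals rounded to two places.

Regular 40.00 hours, overtime 2.78 hours

Tue: 5:51 AM–2:06 PM = 8 h 15 min; less 30 min break → 7 h 45 min
Wed: 7:48 AM–6:05 PM = 10 h 17 min; less 30 min break → 9 h 47 min
Thu: 9:14 AM–8:51 PM = 11 h 37 min; less 30 min break → 11 h 7 min
Fri: 7:14 AM–2:26 PM = 7 h 12 min; less 30 min break → 6 h 42 min
Sat: 7:49 AM–3:45 PM = 7 h 56 min; less 30 min break → 7 h 26 min
Total worked: 42 h 47 min = 42.78 h.
Threshold 40 h → overtime 2 h 47 min, regular 40 h 0 min.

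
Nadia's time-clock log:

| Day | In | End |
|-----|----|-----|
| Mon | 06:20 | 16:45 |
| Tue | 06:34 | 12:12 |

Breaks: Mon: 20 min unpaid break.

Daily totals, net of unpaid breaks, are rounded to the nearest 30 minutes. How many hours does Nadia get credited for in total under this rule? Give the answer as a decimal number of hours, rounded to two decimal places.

15.50 hours

Mon: 06:20–16:45 = 10 h 25 min − 20 min = 10 h 5 min → rounds to 10 h 0 min
Tue: 06:34–12:12 = 5 h 38 min → rounds to 5 h 30 min
Total credited: 15 h 30 min.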